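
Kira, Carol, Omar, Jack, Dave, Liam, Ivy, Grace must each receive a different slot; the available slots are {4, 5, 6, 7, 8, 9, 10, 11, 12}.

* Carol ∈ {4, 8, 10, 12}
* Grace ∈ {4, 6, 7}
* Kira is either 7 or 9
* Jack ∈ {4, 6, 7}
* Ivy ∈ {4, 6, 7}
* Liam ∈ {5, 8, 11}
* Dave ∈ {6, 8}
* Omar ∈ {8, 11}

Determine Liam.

5

Jack, Ivy, Grace share exactly the 3 values {4, 6, 7}; by pigeonhole those values go to them, so strike 4, 6, 7 from Kira, Carol, Dave.
Kira has just one choice, so Kira = 9.
Dave's domain is down to {8}, so Dave = 8. Remove 8 from Carol, Omar, Liam.
That leaves Omar = 11. So Liam can't be 11.
So Liam = 5.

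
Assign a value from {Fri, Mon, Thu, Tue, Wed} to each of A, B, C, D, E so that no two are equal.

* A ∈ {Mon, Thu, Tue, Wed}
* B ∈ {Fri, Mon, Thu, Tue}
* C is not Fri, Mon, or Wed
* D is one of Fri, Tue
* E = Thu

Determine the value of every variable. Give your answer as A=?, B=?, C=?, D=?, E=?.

E must be Thu (only option left). So A, B, C can't be Thu.
C's domain is down to {Tue}, so C = Tue. Remove Tue from A, B, D.
D must be Fri (only option left). Remove Fri from B.
B has just one choice, so B = Mon. Eliminate Mon elsewhere: A.
A's domain is down to {Wed}, so A = Wed.

A=Wed, B=Mon, C=Tue, D=Fri, E=Thu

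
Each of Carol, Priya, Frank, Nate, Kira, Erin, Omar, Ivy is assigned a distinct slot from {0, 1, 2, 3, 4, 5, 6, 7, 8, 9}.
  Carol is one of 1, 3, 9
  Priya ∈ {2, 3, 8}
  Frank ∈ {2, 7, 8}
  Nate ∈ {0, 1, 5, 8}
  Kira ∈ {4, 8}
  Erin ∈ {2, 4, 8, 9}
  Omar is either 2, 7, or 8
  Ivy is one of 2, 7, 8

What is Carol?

The 3 variables Frank, Omar, Ivy are confined to {2, 7, 8}, which locks those values in; drop them from Priya, Nate, Kira, Erin.
Priya must be 3 (only option left). Remove 3 from Carol.
Kira must be 4 (only option left). Strike 4 from Erin.
That leaves Erin = 9. Remove 9 from Carol.
So Carol = 1.

1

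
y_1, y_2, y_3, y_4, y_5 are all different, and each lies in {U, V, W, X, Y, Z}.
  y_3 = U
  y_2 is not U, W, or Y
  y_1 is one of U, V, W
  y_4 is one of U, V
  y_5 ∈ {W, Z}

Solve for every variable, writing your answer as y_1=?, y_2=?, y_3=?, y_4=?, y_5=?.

y_3's domain is down to {U}, so y_3 = U. Strike U from y_1, y_4.
y_4 has just one choice, so y_4 = V. Strike V from y_1, y_2.
That leaves y_1 = W. So y_5 can't be W.
That leaves y_5 = Z. Eliminate Z elsewhere: y_2.
y_2's domain is down to {X}, so y_2 = X.

y_1=W, y_2=X, y_3=U, y_4=V, y_5=Z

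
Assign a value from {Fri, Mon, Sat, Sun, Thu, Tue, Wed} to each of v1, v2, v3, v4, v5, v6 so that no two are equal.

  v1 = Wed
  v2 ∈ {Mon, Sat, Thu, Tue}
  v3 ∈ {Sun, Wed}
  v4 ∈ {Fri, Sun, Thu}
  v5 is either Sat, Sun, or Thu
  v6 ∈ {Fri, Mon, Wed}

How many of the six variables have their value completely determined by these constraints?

2

v1 has just one choice, so v1 = Wed. Strike Wed from v3, v6.
v3 has just one choice, so v3 = Sun. Strike Sun from v4, v5.
Determined: v1=Wed, v3=Sun. The other variables each still have more than one consistent value. That makes 2.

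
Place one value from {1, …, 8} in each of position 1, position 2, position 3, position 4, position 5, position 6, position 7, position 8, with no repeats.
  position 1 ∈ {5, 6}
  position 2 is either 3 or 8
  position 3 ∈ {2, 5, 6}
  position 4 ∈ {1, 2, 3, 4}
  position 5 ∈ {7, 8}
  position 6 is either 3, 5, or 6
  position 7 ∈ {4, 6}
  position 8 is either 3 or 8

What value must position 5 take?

The 8 variables together cover exactly {1, 2, 3, 4, 5, 6, 7, 8} — 8 values for 8 variables — and 1 appears only in position 4's list, so position 4 = 1.
The 7 still-open variables together cover exactly {2, 3, 4, 5, 6, 7, 8} — 7 values for 7 variables — and 2 appears only in position 3's list, so position 3 = 2.
The 6 still-open variables together cover exactly {3, 4, 5, 6, 7, 8} — 6 values for 6 variables — and 4 appears only in position 7's list, so position 7 = 4.
The 5 still-open variables draw from only 5 values {3, 5, 6, 7, 8}, so each is used; only position 5 can be 7, hence position 5 = 7.

7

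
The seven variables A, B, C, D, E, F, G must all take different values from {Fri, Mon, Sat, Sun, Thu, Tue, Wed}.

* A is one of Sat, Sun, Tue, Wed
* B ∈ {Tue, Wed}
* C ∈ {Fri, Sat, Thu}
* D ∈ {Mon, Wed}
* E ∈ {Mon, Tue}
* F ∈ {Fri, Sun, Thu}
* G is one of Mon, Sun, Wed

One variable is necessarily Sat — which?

B, D, E between them cover only {Mon, Tue, Wed} — a naked triple. Remove those values from A, G.
That leaves G = Sun. Remove Sun from A, F.
So Sat goes to A.

A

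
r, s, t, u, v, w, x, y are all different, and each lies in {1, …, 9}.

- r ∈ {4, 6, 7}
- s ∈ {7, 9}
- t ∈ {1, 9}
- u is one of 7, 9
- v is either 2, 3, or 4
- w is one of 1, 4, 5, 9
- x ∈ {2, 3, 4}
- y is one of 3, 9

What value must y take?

The 8 variables draw from only 8 values {1, 2, 3, 4, 5, 6, 7, 9}, so each is used; only w can be 5, hence w = 5.
The 7 still-open variables draw from only 7 values {1, 2, 3, 4, 6, 7, 9}, so each is used; only t can be 1, hence t = 1.
The 6 still-open variables together cover exactly {2, 3, 4, 6, 7, 9} — 6 values for 6 variables — and 6 appears only in r's list, so r = 6.
The 2 variables s and u are confined to {7, 9}, which locks those values in; drop them from y.
So y = 3.

3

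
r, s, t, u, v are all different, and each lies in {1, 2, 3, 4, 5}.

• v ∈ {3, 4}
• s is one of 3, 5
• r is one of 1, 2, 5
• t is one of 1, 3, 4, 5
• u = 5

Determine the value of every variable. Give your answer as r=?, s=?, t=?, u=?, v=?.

r=2, s=3, t=1, u=5, v=4

u must be 5 (only option left). Eliminate 5 elsewhere: r, s, t.
s's domain is down to {3}, so s = 3. Strike 3 from t, v.
v's domain is down to {4}, so v = 4. Remove 4 from t.
That leaves t = 1. So r can't be 1.
r must be 2 (only option left).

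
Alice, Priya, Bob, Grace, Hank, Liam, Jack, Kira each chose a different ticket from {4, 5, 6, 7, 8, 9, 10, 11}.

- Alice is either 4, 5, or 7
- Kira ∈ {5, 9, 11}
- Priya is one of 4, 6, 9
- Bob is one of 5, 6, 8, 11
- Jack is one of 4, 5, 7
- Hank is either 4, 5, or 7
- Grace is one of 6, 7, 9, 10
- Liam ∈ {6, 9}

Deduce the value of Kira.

11

The 8 variables together cover exactly {4, 5, 6, 7, 8, 9, 10, 11} — 8 values for 8 variables — and 8 appears only in Bob's list, so Bob = 8.
The 7 still-open variables together cover exactly {4, 5, 6, 7, 9, 10, 11} — 7 values for 7 variables — and 10 appears only in Grace's list, so Grace = 10.
The 6 still-open variables together cover exactly {4, 5, 6, 7, 9, 11} — 6 values for 6 variables — and 11 appears only in Kira's list, so Kira = 11.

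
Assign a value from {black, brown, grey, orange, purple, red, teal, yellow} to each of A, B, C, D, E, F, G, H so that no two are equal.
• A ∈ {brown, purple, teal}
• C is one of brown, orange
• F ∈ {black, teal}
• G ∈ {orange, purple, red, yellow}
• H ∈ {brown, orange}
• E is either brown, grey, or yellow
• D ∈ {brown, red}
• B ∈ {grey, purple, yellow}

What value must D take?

red

The 8 variables draw from only 8 values {black, brown, grey, orange, purple, red, teal, yellow}, so each is used; only F can be black, hence F = black.
The 7 still-open variables draw from only 7 values {brown, grey, orange, purple, red, teal, yellow}, so each is used; only A can be teal, hence A = teal.
C and H between them cover only {brown, orange} — a naked pair. Remove those values from D, E, G.
So D = red.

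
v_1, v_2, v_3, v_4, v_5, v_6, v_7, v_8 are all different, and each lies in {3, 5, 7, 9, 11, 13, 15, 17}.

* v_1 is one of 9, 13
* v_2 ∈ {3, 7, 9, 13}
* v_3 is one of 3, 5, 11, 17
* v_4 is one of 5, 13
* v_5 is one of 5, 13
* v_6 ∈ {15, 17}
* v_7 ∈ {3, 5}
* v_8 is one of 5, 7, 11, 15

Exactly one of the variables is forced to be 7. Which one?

The 2 variables v_4 and v_5 are confined to {5, 13}, which locks those values in; drop them from v_1, v_2, v_3, v_7, v_8.
v_1's domain is down to {9}, so v_1 = 9. Remove 9 from v_2.
That leaves v_7 = 3. Remove 3 from v_2, v_3.
So 7 goes to v_2.

v_2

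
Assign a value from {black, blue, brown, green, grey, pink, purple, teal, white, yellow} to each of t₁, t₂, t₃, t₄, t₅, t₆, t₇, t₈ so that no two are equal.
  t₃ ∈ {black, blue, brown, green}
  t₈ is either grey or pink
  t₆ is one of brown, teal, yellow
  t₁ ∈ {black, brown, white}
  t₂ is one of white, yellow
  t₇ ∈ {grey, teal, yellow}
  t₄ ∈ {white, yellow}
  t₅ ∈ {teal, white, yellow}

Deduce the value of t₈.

pink

t₂ and t₄ between them cover only {white, yellow} — a naked pair. Remove those values from t₁, t₅, t₆, t₇.
t₅ has just one choice, so t₅ = teal. Remove teal from t₆, t₇.
t₆ must be brown (only option left). Eliminate brown elsewhere: t₁, t₃.
t₇ has just one choice, so t₇ = grey. Remove grey from t₈.
So t₈ = pink.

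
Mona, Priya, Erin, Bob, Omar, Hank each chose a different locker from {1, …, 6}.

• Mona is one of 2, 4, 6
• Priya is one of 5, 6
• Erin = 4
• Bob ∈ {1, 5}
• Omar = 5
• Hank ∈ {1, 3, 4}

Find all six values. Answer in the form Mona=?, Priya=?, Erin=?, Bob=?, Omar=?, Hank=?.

Mona=2, Priya=6, Erin=4, Bob=1, Omar=5, Hank=3

Erin must be 4 (only option left). So Mona, Hank can't be 4.
Omar must be 5 (only option left). So Priya, Bob can't be 5.
That leaves Priya = 6. Remove 6 from Mona.
Bob's domain is down to {1}, so Bob = 1. So Hank can't be 1.
That leaves Hank = 3.
That leaves Mona = 2.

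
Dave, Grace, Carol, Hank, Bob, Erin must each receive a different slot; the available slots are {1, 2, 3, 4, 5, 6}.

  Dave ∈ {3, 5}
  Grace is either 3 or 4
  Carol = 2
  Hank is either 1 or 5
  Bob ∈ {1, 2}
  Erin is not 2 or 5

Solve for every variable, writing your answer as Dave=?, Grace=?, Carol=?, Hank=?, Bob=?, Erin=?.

Carol has just one choice, so Carol = 2. Remove 2 from Bob.
That leaves Bob = 1. Remove 1 from Hank, Erin.
Hank must be 5 (only option left). So Dave can't be 5.
Dave's domain is down to {3}, so Dave = 3. Remove 3 from Grace, Erin.
Grace's domain is down to {4}, so Grace = 4. Strike 4 from Erin.
Erin has just one choice, so Erin = 6.

Dave=3, Grace=4, Carol=2, Hank=5, Bob=1, Erin=6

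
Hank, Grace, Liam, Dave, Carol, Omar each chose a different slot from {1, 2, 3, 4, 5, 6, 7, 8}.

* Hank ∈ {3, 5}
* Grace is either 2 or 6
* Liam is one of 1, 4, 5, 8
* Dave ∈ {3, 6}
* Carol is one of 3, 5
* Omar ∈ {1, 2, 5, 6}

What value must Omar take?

1

The 2 variables Hank and Carol are confined to {3, 5}, which locks those values in; drop them from Liam, Dave, Omar.
Dave must be 6 (only option left). Eliminate 6 elsewhere: Grace, Omar.
Grace must be 2 (only option left). So Omar can't be 2.
So Omar = 1.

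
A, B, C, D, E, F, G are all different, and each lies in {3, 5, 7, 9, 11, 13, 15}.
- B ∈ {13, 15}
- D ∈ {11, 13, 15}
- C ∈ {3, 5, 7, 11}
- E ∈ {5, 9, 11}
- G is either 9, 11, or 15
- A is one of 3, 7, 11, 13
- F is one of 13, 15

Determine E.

5

The 2 variables B and F are confined to {13, 15}, which locks those values in; drop them from A, D, G.
D must be 11 (only option left). Strike 11 from A, C, E, G.
G must be 9 (only option left). Remove 9 from E.
So E = 5.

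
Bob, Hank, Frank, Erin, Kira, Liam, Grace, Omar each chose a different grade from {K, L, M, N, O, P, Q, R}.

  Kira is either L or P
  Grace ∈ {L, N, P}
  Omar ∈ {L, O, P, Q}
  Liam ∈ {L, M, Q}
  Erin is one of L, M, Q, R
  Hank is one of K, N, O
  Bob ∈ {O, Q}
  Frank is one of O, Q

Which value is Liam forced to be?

M

The 8 variables together cover exactly {K, L, M, N, O, P, Q, R} — 8 values for 8 variables — and K appears only in Hank's list, so Hank = K.
Among the 7 still-open variables, N fits only Grace (and all 7 values in {L, M, N, O, P, Q, R} must be used), so Grace = N.
The 6 still-open variables draw from only 6 values {L, M, O, P, Q, R}, so each is used; only Erin can be R, hence Erin = R.
Among the 5 still-open variables, M fits only Liam (and all 5 values in {L, M, O, P, Q} must be used), so Liam = M.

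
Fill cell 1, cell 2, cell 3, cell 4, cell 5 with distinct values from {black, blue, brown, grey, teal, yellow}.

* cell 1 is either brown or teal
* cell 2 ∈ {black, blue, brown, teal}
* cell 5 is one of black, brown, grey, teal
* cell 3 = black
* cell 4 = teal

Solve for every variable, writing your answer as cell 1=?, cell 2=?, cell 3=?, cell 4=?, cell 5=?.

cell 1=brown, cell 2=blue, cell 3=black, cell 4=teal, cell 5=grey

cell 3's domain is down to {black}, so cell 3 = black. Strike black from cell 2, cell 5.
cell 4 must be teal (only option left). So cell 1, cell 2, cell 5 can't be teal.
cell 1's domain is down to {brown}, so cell 1 = brown. Eliminate brown elsewhere: cell 2, cell 5.
cell 2 has just one choice, so cell 2 = blue.
cell 5 must be grey (only option left).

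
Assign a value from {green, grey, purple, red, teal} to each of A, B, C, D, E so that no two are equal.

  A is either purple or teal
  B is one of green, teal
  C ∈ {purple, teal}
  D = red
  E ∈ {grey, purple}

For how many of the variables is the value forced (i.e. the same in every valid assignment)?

D has just one choice, so D = red.
Among the 4 still-open variables, green fits only B (and all 4 values in {green, grey, purple, teal} must be used), so B = green.
Among the 3 still-open variables, grey fits only E (and all 3 values in {grey, purple, teal} must be used), so E = grey.
Determined: B=green, D=red, E=grey. The other variables each still have more than one consistent value. That makes 3.

3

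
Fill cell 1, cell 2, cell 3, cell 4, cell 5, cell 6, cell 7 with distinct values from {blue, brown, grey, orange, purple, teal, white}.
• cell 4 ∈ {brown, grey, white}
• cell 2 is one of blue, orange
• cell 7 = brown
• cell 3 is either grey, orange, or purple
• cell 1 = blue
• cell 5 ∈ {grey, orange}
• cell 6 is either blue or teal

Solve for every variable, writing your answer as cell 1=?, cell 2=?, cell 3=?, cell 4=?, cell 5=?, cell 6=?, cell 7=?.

cell 1=blue, cell 2=orange, cell 3=purple, cell 4=white, cell 5=grey, cell 6=teal, cell 7=brown

cell 1 must be blue (only option left). Strike blue from cell 2, cell 6.
cell 2 must be orange (only option left). So cell 3, cell 5 can't be orange.
cell 5 has just one choice, so cell 5 = grey. Remove grey from cell 3, cell 4.
cell 6 has just one choice, so cell 6 = teal.
cell 7's domain is down to {brown}, so cell 7 = brown. Strike brown from cell 4.
That leaves cell 3 = purple.
cell 4's domain is down to {white}, so cell 4 = white.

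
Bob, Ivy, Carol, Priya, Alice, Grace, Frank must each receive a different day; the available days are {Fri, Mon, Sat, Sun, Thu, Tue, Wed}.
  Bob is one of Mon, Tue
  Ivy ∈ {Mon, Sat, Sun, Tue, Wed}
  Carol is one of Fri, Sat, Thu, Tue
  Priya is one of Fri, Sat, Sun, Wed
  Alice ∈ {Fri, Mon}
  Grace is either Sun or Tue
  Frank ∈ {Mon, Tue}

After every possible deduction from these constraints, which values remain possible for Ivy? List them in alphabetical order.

Sat, Wed

The 7 variables together cover exactly {Fri, Mon, Sat, Sun, Thu, Tue, Wed} — 7 values for 7 variables — and Thu appears only in Carol's list, so Carol = Thu.
The 2 variables Bob and Frank are confined to {Mon, Tue}, which locks those values in; drop them from Ivy, Alice, Grace.
Alice must be Fri (only option left). Eliminate Fri elsewhere: Priya.
That leaves Grace = Sun. So Ivy, Priya can't be Sun.
No further eliminations apply; Ivy can still be any of Sat, Wed.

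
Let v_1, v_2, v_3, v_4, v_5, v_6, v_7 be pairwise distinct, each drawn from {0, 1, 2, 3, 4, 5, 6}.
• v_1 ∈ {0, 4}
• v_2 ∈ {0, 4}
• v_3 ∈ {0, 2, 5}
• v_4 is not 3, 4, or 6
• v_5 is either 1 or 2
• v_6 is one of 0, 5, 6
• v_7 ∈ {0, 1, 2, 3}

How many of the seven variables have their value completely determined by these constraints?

2

Among the 7 variables, 3 fits only v_7 (and all 7 values in {0, 1, 2, 3, 4, 5, 6} must be used), so v_7 = 3.
The 6 still-open variables together cover exactly {0, 1, 2, 4, 5, 6} — 6 values for 6 variables — and 6 appears only in v_6's list, so v_6 = 6.
The 2 variables v_1 and v_2 are confined to {0, 4}, which locks those values in; drop them from v_3, v_4.
Determined: v_6=6, v_7=3. The other variables each still have more than one consistent value. That makes 2.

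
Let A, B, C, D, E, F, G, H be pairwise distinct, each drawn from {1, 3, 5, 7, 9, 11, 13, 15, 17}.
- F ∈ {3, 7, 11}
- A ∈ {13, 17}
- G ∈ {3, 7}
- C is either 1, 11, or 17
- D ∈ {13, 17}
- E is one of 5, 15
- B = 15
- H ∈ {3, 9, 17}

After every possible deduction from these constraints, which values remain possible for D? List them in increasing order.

13, 17

B has just one choice, so B = 15. So E can't be 15.
E has just one choice, so E = 5.
A and D between them cover only {13, 17} — a naked pair. Remove those values from C, H.
No further eliminations apply; D can still be any of 13, 17.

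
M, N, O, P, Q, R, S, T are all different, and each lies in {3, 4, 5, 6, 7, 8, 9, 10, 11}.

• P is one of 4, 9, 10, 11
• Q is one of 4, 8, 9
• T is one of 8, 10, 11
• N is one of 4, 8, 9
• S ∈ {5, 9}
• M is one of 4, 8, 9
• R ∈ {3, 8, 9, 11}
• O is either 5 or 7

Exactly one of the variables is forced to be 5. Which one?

The 8 variables draw from only 8 values {3, 4, 5, 7, 8, 9, 10, 11}, so each is used; only R can be 3, hence R = 3.
The 7 still-open variables together cover exactly {4, 5, 7, 8, 9, 10, 11} — 7 values for 7 variables — and 7 appears only in O's list, so O = 7.
The 6 still-open variables draw from only 6 values {4, 5, 8, 9, 10, 11}, so each is used; only S can be 5, hence S = 5.

S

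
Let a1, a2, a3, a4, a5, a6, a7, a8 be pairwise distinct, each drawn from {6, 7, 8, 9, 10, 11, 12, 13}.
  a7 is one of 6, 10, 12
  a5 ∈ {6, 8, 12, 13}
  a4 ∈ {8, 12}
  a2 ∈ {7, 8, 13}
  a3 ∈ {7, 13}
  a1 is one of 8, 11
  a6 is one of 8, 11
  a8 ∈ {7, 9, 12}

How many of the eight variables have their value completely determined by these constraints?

Among the 8 variables, 9 fits only a8 (and all 8 values in {6, 7, 8, 9, 10, 11, 12, 13} must be used), so a8 = 9.
The 7 still-open variables together cover exactly {6, 7, 8, 10, 11, 12, 13} — 7 values for 7 variables — and 10 appears only in a7's list, so a7 = 10.
The 6 still-open variables together cover exactly {6, 7, 8, 11, 12, 13} — 6 values for 6 variables — and 6 appears only in a5's list, so a5 = 6.
The 5 still-open variables draw from only 5 values {7, 8, 11, 12, 13}, so each is used; only a4 can be 12, hence a4 = 12.
The 2 variables a1 and a6 are confined to {8, 11}, which locks those values in; drop them from a2.
Determined: a4=12, a5=6, a7=10, a8=9. The other variables each still have more than one consistent value. That makes 4.

4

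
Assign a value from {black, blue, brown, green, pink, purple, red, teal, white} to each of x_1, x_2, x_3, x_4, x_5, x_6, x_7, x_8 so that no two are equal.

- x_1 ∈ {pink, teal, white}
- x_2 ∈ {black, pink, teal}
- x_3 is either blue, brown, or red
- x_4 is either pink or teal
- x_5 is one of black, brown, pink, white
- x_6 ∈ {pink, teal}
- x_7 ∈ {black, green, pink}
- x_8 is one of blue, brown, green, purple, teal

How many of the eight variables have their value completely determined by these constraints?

4

The 2 variables x_4 and x_6 are confined to {pink, teal}, which locks those values in; drop them from x_1, x_2, x_5, x_7, x_8.
x_1 must be white (only option left). So x_5 can't be white.
x_2's domain is down to {black}, so x_2 = black. Eliminate black elsewhere: x_5, x_7.
x_5 has just one choice, so x_5 = brown. Eliminate brown elsewhere: x_3, x_8.
x_7's domain is down to {green}, so x_7 = green. Eliminate green elsewhere: x_8.
Determined: x_1=white, x_2=black, x_5=brown, x_7=green. The other variables each still have more than one consistent value. That makes 4.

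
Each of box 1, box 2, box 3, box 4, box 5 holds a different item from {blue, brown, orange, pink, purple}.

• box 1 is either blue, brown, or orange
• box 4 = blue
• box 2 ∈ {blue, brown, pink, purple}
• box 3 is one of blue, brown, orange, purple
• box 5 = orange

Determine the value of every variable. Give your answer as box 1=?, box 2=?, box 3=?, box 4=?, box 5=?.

box 4 has just one choice, so box 4 = blue. Eliminate blue elsewhere: box 1, box 2, box 3.
box 5's domain is down to {orange}, so box 5 = orange. Eliminate orange elsewhere: box 1, box 3.
That leaves box 1 = brown. Eliminate brown elsewhere: box 2, box 3.
box 3 has just one choice, so box 3 = purple. Strike purple from box 2.
box 2's domain is down to {pink}, so box 2 = pink.

box 1=brown, box 2=pink, box 3=purple, box 4=blue, box 5=orange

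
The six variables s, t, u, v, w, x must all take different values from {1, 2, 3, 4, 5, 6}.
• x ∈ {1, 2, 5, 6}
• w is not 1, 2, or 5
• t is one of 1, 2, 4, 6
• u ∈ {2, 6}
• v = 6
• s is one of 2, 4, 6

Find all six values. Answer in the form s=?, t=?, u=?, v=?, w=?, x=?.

v has just one choice, so v = 6. So s, t, u, w, x can't be 6.
u has just one choice, so u = 2. Remove 2 from s, t, x.
s has just one choice, so s = 4. Remove 4 from t, w.
t must be 1 (only option left). Eliminate 1 elsewhere: x.
w must be 3 (only option left).
That leaves x = 5.

s=4, t=1, u=2, v=6, w=3, x=5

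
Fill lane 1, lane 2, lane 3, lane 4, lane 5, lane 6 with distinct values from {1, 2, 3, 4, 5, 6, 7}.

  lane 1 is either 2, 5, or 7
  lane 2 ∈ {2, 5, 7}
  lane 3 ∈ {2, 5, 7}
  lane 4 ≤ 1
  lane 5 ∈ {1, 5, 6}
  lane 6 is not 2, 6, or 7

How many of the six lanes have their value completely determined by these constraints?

2

lane 4 must be 1 (only option left). Strike 1 from lane 5, lane 6.
The 3 variables lane 1, lane 2, lane 3 are confined to {2, 5, 7}, which locks those values in; drop them from lane 5, lane 6.
That leaves lane 5 = 6.
Determined: lane 4=1, lane 5=6. The other lanes each still have more than one consistent value. That makes 2.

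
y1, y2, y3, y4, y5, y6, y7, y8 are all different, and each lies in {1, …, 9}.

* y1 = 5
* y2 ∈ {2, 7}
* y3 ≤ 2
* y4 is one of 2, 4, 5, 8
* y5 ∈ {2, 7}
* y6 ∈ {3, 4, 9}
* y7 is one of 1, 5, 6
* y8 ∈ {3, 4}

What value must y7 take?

6

y1 must be 5 (only option left). Remove 5 from y4, y7.
y2 and y5 share exactly the 2 values {2, 7}; by pigeonhole those values go to them, so strike 2, 7 from y3, y4.
y3 must be 1 (only option left). Eliminate 1 elsewhere: y7.
So y7 = 6.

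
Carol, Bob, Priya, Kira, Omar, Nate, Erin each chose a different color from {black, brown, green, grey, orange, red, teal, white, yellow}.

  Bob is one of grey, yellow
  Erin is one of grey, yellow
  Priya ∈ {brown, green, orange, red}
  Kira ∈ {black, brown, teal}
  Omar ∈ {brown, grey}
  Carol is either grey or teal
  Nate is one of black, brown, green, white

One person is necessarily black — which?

Kira

Bob and Erin share exactly the 2 values {grey, yellow}; by pigeonhole those values go to them, so strike grey, yellow from Carol, Omar.
Carol must be teal (only option left). Strike teal from Kira.
Omar's domain is down to {brown}, so Omar = brown. Remove brown from Priya, Kira, Nate.
So black goes to Kira.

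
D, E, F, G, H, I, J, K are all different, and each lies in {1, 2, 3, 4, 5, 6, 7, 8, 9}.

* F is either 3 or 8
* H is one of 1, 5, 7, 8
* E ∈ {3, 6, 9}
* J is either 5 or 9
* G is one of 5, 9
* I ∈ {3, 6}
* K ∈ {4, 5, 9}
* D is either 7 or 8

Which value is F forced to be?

The 8 variables together cover exactly {1, 3, 4, 5, 6, 7, 8, 9} — 8 values for 8 variables — and 1 appears only in H's list, so H = 1.
Among the 7 still-open variables, 4 fits only K (and all 7 values in {3, 4, 5, 6, 7, 8, 9} must be used), so K = 4.
Among the 6 still-open variables, 7 fits only D (and all 6 values in {3, 5, 6, 7, 8, 9} must be used), so D = 7.
The 5 still-open variables draw from only 5 values {3, 5, 6, 8, 9}, so each is used; only F can be 8, hence F = 8.

8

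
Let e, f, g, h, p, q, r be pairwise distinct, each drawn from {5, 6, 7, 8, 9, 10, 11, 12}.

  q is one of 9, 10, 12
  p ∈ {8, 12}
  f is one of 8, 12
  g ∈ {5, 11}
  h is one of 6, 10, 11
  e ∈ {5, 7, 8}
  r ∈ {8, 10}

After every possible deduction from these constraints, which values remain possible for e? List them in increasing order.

5, 7

The 2 variables f and p are confined to {8, 12}, which locks those values in; drop them from e, q, r.
r must be 10 (only option left). Eliminate 10 elsewhere: h, q.
That leaves q = 9.
No further eliminations apply; e can still be any of 5, 7.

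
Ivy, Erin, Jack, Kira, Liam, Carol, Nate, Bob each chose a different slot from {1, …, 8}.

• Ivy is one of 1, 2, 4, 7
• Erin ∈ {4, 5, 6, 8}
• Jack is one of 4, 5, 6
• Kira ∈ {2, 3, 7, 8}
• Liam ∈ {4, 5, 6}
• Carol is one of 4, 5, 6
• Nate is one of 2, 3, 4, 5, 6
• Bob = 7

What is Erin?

Bob has just one choice, so Bob = 7. Remove 7 from Ivy, Kira.
The 7 still-open variables together cover exactly {1, 2, 3, 4, 5, 6, 8} — 7 values for 7 variables — and 1 appears only in Ivy's list, so Ivy = 1.
Jack, Liam, Carol share exactly the 3 values {4, 5, 6}; by pigeonhole those values go to them, so strike 4, 5, 6 from Erin, Nate.
So Erin = 8.

8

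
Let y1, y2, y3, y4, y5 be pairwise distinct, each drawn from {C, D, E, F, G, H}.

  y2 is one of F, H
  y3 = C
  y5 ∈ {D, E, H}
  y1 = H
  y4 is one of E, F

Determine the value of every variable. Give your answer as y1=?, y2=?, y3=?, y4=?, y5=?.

y1 has just one choice, so y1 = H. Strike H from y2, y5.
That leaves y2 = F. Strike F from y4.
y3 must be C (only option left).
y4 must be E (only option left). So y5 can't be E.
y5's domain is down to {D}, so y5 = D.

y1=H, y2=F, y3=C, y4=E, y5=D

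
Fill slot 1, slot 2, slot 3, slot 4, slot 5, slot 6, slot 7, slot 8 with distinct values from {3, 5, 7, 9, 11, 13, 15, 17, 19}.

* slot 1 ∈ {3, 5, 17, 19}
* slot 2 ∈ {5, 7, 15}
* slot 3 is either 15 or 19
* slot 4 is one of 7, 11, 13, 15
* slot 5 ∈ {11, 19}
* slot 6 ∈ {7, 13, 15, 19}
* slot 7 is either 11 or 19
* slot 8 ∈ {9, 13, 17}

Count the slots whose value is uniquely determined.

2

The 2 variables slot 5 and slot 7 are confined to {11, 19}, which locks those values in; drop them from slot 1, slot 3, slot 4, slot 6.
slot 3 must be 15 (only option left). Strike 15 from slot 2, slot 4, slot 6.
slot 4 and slot 6 share exactly the 2 values {7, 13}; by pigeonhole those values go to them, so strike 7, 13 from slot 2, slot 8.
slot 2's domain is down to {5}, so slot 2 = 5. Strike 5 from slot 1.
Determined: slot 2=5, slot 3=15. The other slots each still have more than one consistent value. That makes 2.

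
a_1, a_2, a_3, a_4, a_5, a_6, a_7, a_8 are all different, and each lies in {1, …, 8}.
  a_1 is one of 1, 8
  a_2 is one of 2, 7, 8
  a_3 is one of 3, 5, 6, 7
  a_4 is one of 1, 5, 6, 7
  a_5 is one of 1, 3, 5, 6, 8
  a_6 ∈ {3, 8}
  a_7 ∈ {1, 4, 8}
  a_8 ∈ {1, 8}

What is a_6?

3

The 8 variables draw from only 8 values {1, 2, 3, 4, 5, 6, 7, 8}, so each is used; only a_2 can be 2, hence a_2 = 2.
Among the 7 still-open variables, 4 fits only a_7 (and all 7 values in {1, 3, 4, 5, 6, 7, 8} must be used), so a_7 = 4.
a_1 and a_8 share exactly the 2 values {1, 8}; by pigeonhole those values go to them, so strike 1, 8 from a_4, a_5, a_6.
So a_6 = 3.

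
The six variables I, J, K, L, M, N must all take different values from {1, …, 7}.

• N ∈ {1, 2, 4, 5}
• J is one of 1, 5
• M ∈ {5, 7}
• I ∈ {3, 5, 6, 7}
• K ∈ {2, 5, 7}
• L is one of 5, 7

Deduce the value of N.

4

The 2 variables L and M are confined to {5, 7}, which locks those values in; drop them from I, J, K, N.
J's domain is down to {1}, so J = 1. Eliminate 1 elsewhere: N.
K must be 2 (only option left). Remove 2 from N.
So N = 4.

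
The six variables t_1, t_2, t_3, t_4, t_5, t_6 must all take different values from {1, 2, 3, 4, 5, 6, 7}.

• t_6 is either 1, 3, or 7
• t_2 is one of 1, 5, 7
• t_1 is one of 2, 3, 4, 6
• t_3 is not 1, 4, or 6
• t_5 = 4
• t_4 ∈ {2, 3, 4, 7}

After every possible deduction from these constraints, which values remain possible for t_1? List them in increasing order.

2, 3, 6

t_5 must be 4 (only option left). So t_1, t_4 can't be 4.
No further eliminations apply; t_1 can still be any of 2, 3, 6.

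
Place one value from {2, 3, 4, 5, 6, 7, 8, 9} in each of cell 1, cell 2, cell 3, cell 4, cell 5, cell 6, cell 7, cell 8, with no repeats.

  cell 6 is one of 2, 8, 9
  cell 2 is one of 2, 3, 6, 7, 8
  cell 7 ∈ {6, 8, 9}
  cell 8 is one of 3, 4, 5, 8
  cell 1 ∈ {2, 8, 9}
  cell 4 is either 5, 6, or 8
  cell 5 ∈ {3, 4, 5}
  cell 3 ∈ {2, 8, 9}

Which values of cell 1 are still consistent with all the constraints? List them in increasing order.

2, 8, 9

The 8 variables together cover exactly {2, 3, 4, 5, 6, 7, 8, 9} — 8 values for 8 variables — and 7 appears only in cell 2's list, so cell 2 = 7.
cell 1, cell 3, cell 6 share exactly the 3 values {2, 8, 9}; by pigeonhole those values go to them, so strike 2, 8, 9 from cell 4, cell 7, cell 8.
cell 7 must be 6 (only option left). Eliminate 6 elsewhere: cell 4.
cell 4 has just one choice, so cell 4 = 5. Eliminate 5 elsewhere: cell 5, cell 8.
No further eliminations apply; cell 1 can still be any of 2, 8, 9.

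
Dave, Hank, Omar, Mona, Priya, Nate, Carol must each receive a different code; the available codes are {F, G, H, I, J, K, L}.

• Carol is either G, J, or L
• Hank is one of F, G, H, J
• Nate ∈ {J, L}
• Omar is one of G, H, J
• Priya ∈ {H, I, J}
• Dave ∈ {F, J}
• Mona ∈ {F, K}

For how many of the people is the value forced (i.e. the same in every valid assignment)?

2

The 7 variables draw from only 7 values {F, G, H, I, J, K, L}, so each is used; only Priya can be I, hence Priya = I.
Among the 6 still-open variables, K fits only Mona (and all 6 values in {F, G, H, J, K, L} must be used), so Mona = K.
Determined: Mona=K, Priya=I. The other people each still have more than one consistent value. That makes 2.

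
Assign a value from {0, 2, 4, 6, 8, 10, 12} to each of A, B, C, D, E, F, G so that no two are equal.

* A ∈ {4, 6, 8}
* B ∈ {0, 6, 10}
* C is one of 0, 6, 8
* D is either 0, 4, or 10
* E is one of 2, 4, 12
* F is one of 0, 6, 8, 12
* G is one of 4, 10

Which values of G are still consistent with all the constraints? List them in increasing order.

4, 10

Among the 7 variables, 2 fits only E (and all 7 values in {0, 2, 4, 6, 8, 10, 12} must be used), so E = 2.
Among the 6 still-open variables, 12 fits only F (and all 6 values in {0, 4, 6, 8, 10, 12} must be used), so F = 12.
No further eliminations apply; G can still be any of 4, 10.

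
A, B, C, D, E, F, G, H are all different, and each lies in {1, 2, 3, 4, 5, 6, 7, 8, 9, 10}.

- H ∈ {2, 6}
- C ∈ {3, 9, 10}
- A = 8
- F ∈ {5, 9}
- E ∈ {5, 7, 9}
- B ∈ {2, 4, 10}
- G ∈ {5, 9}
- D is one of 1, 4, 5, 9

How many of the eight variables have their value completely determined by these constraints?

A must be 8 (only option left).
F and G share exactly the 2 values {5, 9}; by pigeonhole those values go to them, so strike 5, 9 from C, D, E.
E has just one choice, so E = 7.
Determined: A=8, E=7. The other variables each still have more than one consistent value. That makes 2.

2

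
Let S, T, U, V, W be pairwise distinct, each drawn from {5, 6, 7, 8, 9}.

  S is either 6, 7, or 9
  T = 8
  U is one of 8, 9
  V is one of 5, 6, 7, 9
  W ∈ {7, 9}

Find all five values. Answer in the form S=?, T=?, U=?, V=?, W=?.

T's domain is down to {8}, so T = 8. Eliminate 8 elsewhere: U.
That leaves U = 9. Remove 9 from S, V, W.
W must be 7 (only option left). So S, V can't be 7.
S must be 6 (only option left). So V can't be 6.
V's domain is down to {5}, so V = 5.

S=6, T=8, U=9, V=5, W=7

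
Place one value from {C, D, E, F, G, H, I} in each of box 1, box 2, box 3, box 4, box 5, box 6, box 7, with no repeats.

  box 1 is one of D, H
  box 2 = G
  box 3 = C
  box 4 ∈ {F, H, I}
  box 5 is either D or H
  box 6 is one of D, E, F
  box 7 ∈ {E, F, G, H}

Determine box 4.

I

box 2 must be G (only option left). Remove G from box 7.
box 3 must be C (only option left).
The 5 still-open variables together cover exactly {D, E, F, H, I} — 5 values for 5 variables — and I appears only in box 4's list, so box 4 = I.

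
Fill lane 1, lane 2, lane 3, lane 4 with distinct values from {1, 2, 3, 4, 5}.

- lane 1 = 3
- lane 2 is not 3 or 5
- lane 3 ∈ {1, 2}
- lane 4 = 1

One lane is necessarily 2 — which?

lane 3

lane 1 must be 3 (only option left).
lane 4 has just one choice, so lane 4 = 1. Remove 1 from lane 2, lane 3.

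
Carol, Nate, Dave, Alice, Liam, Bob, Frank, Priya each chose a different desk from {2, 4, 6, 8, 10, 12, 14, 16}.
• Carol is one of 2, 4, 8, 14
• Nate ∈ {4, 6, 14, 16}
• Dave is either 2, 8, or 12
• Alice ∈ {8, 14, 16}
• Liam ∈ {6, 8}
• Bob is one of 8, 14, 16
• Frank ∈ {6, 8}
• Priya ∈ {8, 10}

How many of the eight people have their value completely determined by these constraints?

4

Among the 8 variables, 10 fits only Priya (and all 8 values in {2, 4, 6, 8, 10, 12, 14, 16} must be used), so Priya = 10.
The 7 still-open variables draw from only 7 values {2, 4, 6, 8, 12, 14, 16}, so each is used; only Dave can be 12, hence Dave = 12.
The 6 still-open variables draw from only 6 values {2, 4, 6, 8, 14, 16}, so each is used; only Carol can be 2, hence Carol = 2.
The 5 still-open variables draw from only 5 values {4, 6, 8, 14, 16}, so each is used; only Nate can be 4, hence Nate = 4.
The 2 variables Liam and Frank are confined to {6, 8}, which locks those values in; drop them from Alice, Bob.
Determined: Carol=2, Nate=4, Dave=12, Priya=10. The other people each still have more than one consistent value. That makes 4.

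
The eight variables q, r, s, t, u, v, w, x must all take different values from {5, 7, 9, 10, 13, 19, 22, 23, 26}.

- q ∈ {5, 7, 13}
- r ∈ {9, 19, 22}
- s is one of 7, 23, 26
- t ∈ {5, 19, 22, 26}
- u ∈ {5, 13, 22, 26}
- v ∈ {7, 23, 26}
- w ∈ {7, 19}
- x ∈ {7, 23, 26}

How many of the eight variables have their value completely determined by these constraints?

Among the 8 variables, 9 fits only r (and all 8 values in {5, 7, 9, 13, 19, 22, 23, 26} must be used), so r = 9.
s, v, x share exactly the 3 values {7, 23, 26}; by pigeonhole those values go to them, so strike 7, 23, 26 from q, t, u, w.
That leaves w = 19. So t can't be 19.
Determined: r=9, w=19. The other variables each still have more than one consistent value. That makes 2.

2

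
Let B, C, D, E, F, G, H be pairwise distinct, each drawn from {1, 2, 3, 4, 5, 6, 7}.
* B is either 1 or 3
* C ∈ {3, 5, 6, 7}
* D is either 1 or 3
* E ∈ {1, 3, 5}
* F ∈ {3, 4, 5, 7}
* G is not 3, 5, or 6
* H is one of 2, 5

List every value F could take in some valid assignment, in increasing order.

4, 7

The 7 variables together cover exactly {1, 2, 3, 4, 5, 6, 7} — 7 values for 7 variables — and 6 appears only in C's list, so C = 6.
The 2 variables B and D are confined to {1, 3}, which locks those values in; drop them from E, F, G.
That leaves E = 5. Eliminate 5 elsewhere: F, H.
H has just one choice, so H = 2. Remove 2 from G.
No further eliminations apply; F can still be any of 4, 7.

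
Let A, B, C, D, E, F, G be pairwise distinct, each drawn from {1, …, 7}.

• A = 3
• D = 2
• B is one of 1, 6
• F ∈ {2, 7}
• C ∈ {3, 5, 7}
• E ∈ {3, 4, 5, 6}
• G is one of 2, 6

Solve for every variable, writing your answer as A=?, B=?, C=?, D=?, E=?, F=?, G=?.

A has just one choice, so A = 3. Eliminate 3 elsewhere: C, E.
D's domain is down to {2}, so D = 2. Remove 2 from F, G.
That leaves F = 7. Remove 7 from C.
That leaves G = 6. Strike 6 from B, E.
That leaves B = 1.
C must be 5 (only option left). Strike 5 from E.
That leaves E = 4.

A=3, B=1, C=5, D=2, E=4, F=7, G=6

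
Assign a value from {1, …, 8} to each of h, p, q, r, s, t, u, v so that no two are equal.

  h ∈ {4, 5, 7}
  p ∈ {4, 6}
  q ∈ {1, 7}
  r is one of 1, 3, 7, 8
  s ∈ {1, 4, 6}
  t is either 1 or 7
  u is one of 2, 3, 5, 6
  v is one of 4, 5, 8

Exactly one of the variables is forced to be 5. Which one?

Among the 8 variables, 2 fits only u (and all 8 values in {1, 2, 3, 4, 5, 6, 7, 8} must be used), so u = 2.
Among the 7 still-open variables, 3 fits only r (and all 7 values in {1, 3, 4, 5, 6, 7, 8} must be used), so r = 3.
The 6 still-open variables together cover exactly {1, 4, 5, 6, 7, 8} — 6 values for 6 variables — and 8 appears only in v's list, so v = 8.
The 5 still-open variables together cover exactly {1, 4, 5, 6, 7} — 5 values for 5 variables — and 5 appears only in h's list, so h = 5.

h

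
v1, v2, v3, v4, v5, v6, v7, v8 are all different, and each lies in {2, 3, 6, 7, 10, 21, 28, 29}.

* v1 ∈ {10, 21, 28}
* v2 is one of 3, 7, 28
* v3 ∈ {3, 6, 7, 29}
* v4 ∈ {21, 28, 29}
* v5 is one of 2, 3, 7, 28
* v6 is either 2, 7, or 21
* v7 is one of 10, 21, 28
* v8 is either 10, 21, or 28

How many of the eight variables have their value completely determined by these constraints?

Among the 8 variables, 6 fits only v3 (and all 8 values in {2, 3, 6, 7, 10, 21, 28, 29} must be used), so v3 = 6.
The 7 still-open variables draw from only 7 values {2, 3, 7, 10, 21, 28, 29}, so each is used; only v4 can be 29, hence v4 = 29.
The 3 variables v1, v7, v8 are confined to {10, 21, 28}, which locks those values in; drop them from v2, v5, v6.
Determined: v3=6, v4=29. The other variables each still have more than one consistent value. That makes 2.

2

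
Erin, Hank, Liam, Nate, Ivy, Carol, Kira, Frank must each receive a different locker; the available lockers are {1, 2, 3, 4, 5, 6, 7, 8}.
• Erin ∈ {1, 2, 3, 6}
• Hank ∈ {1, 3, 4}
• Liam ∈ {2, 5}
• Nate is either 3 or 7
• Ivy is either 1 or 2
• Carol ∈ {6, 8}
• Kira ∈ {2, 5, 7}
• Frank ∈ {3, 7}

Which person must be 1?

Among the 8 variables, 4 fits only Hank (and all 8 values in {1, 2, 3, 4, 5, 6, 7, 8} must be used), so Hank = 4.
The 7 still-open variables draw from only 7 values {1, 2, 3, 5, 6, 7, 8}, so each is used; only Carol can be 8, hence Carol = 8.
The 6 still-open variables together cover exactly {1, 2, 3, 5, 6, 7} — 6 values for 6 variables — and 6 appears only in Erin's list, so Erin = 6.
Among the 5 still-open variables, 1 fits only Ivy (and all 5 values in {1, 2, 3, 5, 7} must be used), so Ivy = 1.

Ivy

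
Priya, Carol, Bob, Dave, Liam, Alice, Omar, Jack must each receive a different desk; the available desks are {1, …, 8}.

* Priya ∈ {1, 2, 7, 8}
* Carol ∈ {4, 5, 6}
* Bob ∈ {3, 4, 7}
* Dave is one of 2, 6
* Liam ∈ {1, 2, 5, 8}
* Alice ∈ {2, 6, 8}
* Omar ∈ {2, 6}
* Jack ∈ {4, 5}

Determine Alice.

8

The 8 variables together cover exactly {1, 2, 3, 4, 5, 6, 7, 8} — 8 values for 8 variables — and 3 appears only in Bob's list, so Bob = 3.
Among the 7 still-open variables, 7 fits only Priya (and all 7 values in {1, 2, 4, 5, 6, 7, 8} must be used), so Priya = 7.
Among the 6 still-open variables, 1 fits only Liam (and all 6 values in {1, 2, 4, 5, 6, 8} must be used), so Liam = 1.
The 5 still-open variables together cover exactly {2, 4, 5, 6, 8} — 5 values for 5 variables — and 8 appears only in Alice's list, so Alice = 8.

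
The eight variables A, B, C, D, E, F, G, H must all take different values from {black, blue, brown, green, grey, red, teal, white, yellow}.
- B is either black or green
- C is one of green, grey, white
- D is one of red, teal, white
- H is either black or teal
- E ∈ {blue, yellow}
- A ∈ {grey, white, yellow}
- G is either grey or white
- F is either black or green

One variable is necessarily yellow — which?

A

The 8 variables draw from only 8 values {black, blue, green, grey, red, teal, white, yellow}, so each is used; only E can be blue, hence E = blue.
The 7 still-open variables together cover exactly {black, green, grey, red, teal, white, yellow} — 7 values for 7 variables — and red appears only in D's list, so D = red.
Among the 6 still-open variables, teal fits only H (and all 6 values in {black, green, grey, teal, white, yellow} must be used), so H = teal.
Among the 5 still-open variables, yellow fits only A (and all 5 values in {black, green, grey, white, yellow} must be used), so A = yellow.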